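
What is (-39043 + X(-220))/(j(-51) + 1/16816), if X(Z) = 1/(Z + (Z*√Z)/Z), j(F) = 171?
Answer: -145096923264/635493677 - 8408*I*√55/34952152235 ≈ -228.32 - 1.784e-6*I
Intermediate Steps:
X(Z) = 1/(Z + √Z) (X(Z) = 1/(Z + Z^(3/2)/Z) = 1/(Z + √Z))
(-39043 + X(-220))/(j(-51) + 1/16816) = (-39043 - 220/((-220)² + (-220)^(3/2)))/(171 + 1/16816) = (-39043 - 220/(48400 - 440*I*√55))/(171 + 1/16816) = (-39043 - 220/(48400 - 440*I*√55))/(2875537/16816) = (-39043 - 220/(48400 - 440*I*√55))*(16816/2875537) = -656547088/2875537 - 3699520/(2875537*(48400 - 440*I*√55))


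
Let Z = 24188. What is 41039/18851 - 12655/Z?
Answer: 754091927/455967988 ≈ 1.6538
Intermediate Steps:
41039/18851 - 12655/Z = 41039/18851 - 12655/24188 = 754091927/455967988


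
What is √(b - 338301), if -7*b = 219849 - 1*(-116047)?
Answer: I*√18928021/7 ≈ 621.52*I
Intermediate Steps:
b = -335896/7 (b = -(219849 - 1*(-116047))/7 = -(219849 + 116047)/7 = -⅐*335896 = -335896/7 ≈ -47985.)
√(b - 338301) = √(-335896/7 - 338301) = √(-2704003/7) = I*√18928021/7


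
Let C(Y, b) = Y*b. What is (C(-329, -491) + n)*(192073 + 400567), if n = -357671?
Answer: -116235668480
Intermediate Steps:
(C(-329, -491) + n)*(192073 + 400567) = (-329*(-491) - 357671)*(192073 + 400567) = (161539 - 357671)*592640 = -196132*592640 = -116235668480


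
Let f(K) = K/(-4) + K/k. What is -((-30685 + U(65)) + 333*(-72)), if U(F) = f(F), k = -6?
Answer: 656257/12 ≈ 54688.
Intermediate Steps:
f(K) = -5*K/12 (f(K) = K/(-4) + K/(-6) = K*(-1/4) + K*(-1/6) = -K/4 - K/6 = -5*K/12)
U(F) = -5*F/12
-((-30685 + U(65)) + 333*(-72)) = -((-30685 - 5/12*65) + 333*(-72)) = -((-30685 - 325/12) - 23976) = -(-368545/12 - 23976) = -1*(-656257/12) = 656257/12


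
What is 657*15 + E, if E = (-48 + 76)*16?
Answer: 10303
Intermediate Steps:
E = 448 (E = 28*16 = 448)
657*15 + E = 657*15 + 448 = 9855 + 448 = 10303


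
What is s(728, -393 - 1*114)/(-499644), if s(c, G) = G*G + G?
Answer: -42757/83274 ≈ -0.51345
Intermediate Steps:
s(c, G) = G + G**2 (s(c, G) = G**2 + G = G + G**2)
s(728, -393 - 1*114)/(-499644) = ((-393 - 1*114)*(1 + (-393 - 1*114)))/(-499644) = ((-393 - 114)*(1 + (-393 - 114)))*(-1/499644) = -507*(1 - 507)*(-1/499644) = -507*(-506)*(-1/499644) = 256542*(-1/499644) = -42757/83274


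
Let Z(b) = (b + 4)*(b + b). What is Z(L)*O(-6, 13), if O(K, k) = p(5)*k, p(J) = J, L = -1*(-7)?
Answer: 10010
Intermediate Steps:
L = 7
O(K, k) = 5*k
Z(b) = 2*b*(4 + b) (Z(b) = (4 + b)*(2*b) = 2*b*(4 + b))
Z(L)*O(-6, 13) = (2*7*(4 + 7))*(5*13) = (2*7*11)*65 = 154*65 = 10010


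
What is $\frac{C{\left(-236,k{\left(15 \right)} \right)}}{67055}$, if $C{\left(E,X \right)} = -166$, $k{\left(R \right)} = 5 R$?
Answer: $- \frac{166}{67055} \approx -0.0024756$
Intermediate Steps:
$\frac{C{\left(-236,k{\left(15 \right)} \right)}}{67055} = - \frac{166}{67055}$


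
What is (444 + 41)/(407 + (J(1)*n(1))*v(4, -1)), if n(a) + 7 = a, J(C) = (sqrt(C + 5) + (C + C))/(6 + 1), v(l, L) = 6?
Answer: 9427915/7703953 + 122220*sqrt(6)/7703953 ≈ 1.2626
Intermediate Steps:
J(C) = sqrt(5 + C)/7 + 2*C/7 (J(C) = (sqrt(5 + C) + 2*C)/7 = (sqrt(5 + C) + 2*C)*(1/7) = sqrt(5 + C)/7 + 2*C/7)
n(a) = -7 + a
(444 + 41)/(407 + (J(1)*n(1))*v(4, -1)) = (444 + 41)/(407 + ((sqrt(5 + 1)/7 + (2/7)*1)*(-7 + 1))*6) = 485/(407 + ((sqrt(6)/7 + 2/7)*(-6))*6) = 485/(407 + ((2/7 + sqrt(6)/7)*(-6))*6) = 485/(407 + (-12/7 - 6*sqrt(6)/7)*6) = 485/(407 + (-72/7 - 36*sqrt(6)/7)) = 485/(2777/7 - 36*sqrt(6)/7)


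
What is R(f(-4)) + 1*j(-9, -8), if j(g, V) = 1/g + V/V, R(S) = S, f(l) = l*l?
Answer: 152/9 ≈ 16.889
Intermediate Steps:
f(l) = l²
j(g, V) = 1 + 1/g (j(g, V) = 1/g + 1 = 1 + 1/g)
R(f(-4)) + 1*j(-9, -8) = (-4)² + 1*((1 - 9)/(-9)) = 16 + 1*(-⅑*(-8)) = 16 + 1*(8/9) = 16 + 8/9 = 152/9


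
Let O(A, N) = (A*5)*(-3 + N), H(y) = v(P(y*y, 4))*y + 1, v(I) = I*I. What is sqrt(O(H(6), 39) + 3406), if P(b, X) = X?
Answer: sqrt(20866) ≈ 144.45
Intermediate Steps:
v(I) = I**2
H(y) = 1 + 16*y (H(y) = 4**2*y + 1 = 16*y + 1 = 1 + 16*y)
O(A, N) = 5*A*(-3 + N) (O(A, N) = (5*A)*(-3 + N) = 5*A*(-3 + N))
sqrt(O(H(6), 39) + 3406) = sqrt(5*(1 + 16*6)*(-3 + 39) + 3406) = sqrt(5*(1 + 96)*36 + 3406) = sqrt(5*97*36 + 3406) = sqrt(17460 + 3406) = sqrt(20866)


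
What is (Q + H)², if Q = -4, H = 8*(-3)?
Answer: 784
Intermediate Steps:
H = -24
(Q + H)² = (-4 - 24)² = (-28)² = 784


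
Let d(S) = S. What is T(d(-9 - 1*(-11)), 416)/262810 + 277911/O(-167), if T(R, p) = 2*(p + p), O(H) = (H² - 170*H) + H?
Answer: 12188526713/2457799120 ≈ 4.9591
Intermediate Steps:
O(H) = H² - 169*H
T(R, p) = 4*p (T(R, p) = 2*(2*p) = 4*p)
T(d(-9 - 1*(-11)), 416)/262810 + 277911/O(-167) = (4*416)/262810 + 277911/((-167*(-169 - 167))) = 1664*(1/262810) + 277911/((-167*(-336))) = 832/131405 + 277911/56112 = 832/131405 + 277911*(1/56112) = 832/131405 + 92637/18704 = 12188526713/2457799120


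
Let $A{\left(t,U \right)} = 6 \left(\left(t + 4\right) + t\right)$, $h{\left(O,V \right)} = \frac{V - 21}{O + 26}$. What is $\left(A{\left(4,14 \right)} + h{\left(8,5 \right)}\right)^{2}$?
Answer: $\frac{1478656}{289} \approx 5116.5$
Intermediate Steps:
$h{\left(O,V \right)} = \frac{-21 + V}{26 + O}$
$A{\left(t,U \right)} = 24 + 12 t$ ($A{\left(t,U \right)} = 6 \left(\left(4 + t\right) + t\right) = 6 \left(4 + 2 t\right) = 24 + 12 t$)
$\left(A{\left(4,14 \right)} + h{\left(8,5 \right)}\right)^{2} = \left(\left(24 + 12 \cdot 4\right) + \frac{-21 + 5}{26 + 8}\right)^{2} = \left(\left(24 + 48\right) + \frac{1}{34} \left(-16\right)\right)^{2} = \left(72 + \frac{1}{34} \left(-16\right)\right)^{2} = \left(72 - \frac{8}{17}\right)^{2} = \left(\frac{1216}{17}\right)^{2} = \frac{1478656}{289}$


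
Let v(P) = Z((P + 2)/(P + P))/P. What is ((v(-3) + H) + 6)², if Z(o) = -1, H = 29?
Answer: 11236/9 ≈ 1248.4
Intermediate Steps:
v(P) = -1/P
((v(-3) + H) + 6)² = ((-1/(-3) + 29) + 6)² = ((-1*(-⅓) + 29) + 6)² = ((⅓ + 29) + 6)² = (88/3 + 6)² = (106/3)² = 11236/9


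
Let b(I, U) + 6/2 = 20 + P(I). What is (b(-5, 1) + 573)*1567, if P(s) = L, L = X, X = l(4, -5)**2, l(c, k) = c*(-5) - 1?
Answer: 1615577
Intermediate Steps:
l(c, k) = -1 - 5*c (l(c, k) = -5*c - 1 = -1 - 5*c)
X = 441 (X = (-1 - 5*4)**2 = (-1 - 20)**2 = (-21)**2 = 441)
L = 441
P(s) = 441
b(I, U) = 458 (b(I, U) = -3 + (20 + 441) = -3 + 461 = 458)
(b(-5, 1) + 573)*1567 = (458 + 573)*1567 = 1031*1567 = 1615577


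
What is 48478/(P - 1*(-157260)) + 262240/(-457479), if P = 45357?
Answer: -312693082/936293157 ≈ -0.33397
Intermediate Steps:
48478/(P - 1*(-157260)) + 262240/(-457479) = 48478/(45357 - 1*(-157260)) + 262240/(-457479) = 48478/(45357 + 157260) + 262240*(-1/457479) = 48478/202617 - 23840/41589 = -312693082/936293157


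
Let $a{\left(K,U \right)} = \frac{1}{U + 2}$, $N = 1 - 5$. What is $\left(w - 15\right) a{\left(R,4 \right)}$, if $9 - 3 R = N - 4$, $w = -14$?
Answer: $- \frac{29}{6} \approx -4.8333$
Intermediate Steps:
$N = -4$ ($N = 1 - 5 = -4$)
$R = \frac{17}{3}$ ($R = 3 - \frac{-4 - 4}{3} = 3 - - \frac{8}{3} = 3 + \frac{8}{3} = \frac{17}{3} \approx 5.6667$)
$a{\left(K,U \right)} = \frac{1}{2 + U}$
$\left(w - 15\right) a{\left(R,4 \right)} = \frac{-14 - 15}{2 + 4} = - \frac{29}{6}$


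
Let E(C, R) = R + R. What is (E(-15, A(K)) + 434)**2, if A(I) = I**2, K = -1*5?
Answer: 234256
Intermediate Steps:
K = -5
E(C, R) = 2*R
(E(-15, A(K)) + 434)**2 = (2*(-5)**2 + 434)**2 = (2*25 + 434)**2 = (50 + 434)**2 = 484**2 = 234256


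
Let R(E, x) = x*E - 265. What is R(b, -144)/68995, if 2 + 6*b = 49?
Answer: -1393/68995 ≈ -0.020190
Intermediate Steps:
b = 47/6 (b = -⅓ + (⅙)*49 = -⅓ + 49/6 = 47/6 ≈ 7.8333)
R(E, x) = -265 + E*x (R(E, x) = E*x - 265 = -265 + E*x)
R(b, -144)/68995 = (-265 + (47/6)*(-144))/68995 = (-265 - 1128)*(1/68995) = -1393*1/68995 = -1393/68995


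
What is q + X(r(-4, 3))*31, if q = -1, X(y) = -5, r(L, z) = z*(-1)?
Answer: -156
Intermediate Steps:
r(L, z) = -z
q + X(r(-4, 3))*31 = -1 - 5*31 = -1 - 155 = -156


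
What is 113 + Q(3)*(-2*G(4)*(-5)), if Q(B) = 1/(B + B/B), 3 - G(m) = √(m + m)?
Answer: 241/2 - 5*√2 ≈ 113.43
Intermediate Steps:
G(m) = 3 - √2*√m (G(m) = 3 - √(m + m) = 3 - √(2*m) = 3 - √2*√m)
Q(B) = 1/(1 + B) (Q(B) = 1/(B + 1) = 1/(1 + B))
113 + Q(3)*(-2*G(4)*(-5)) = 113 + (-2*(3 - √2*√4)*(-5))/(1 + 3) = 113 + (-2*(3 - 1*√2*2)*(-5))/4 = 113 + (-2*(3 - 2*√2)*(-5))/4 = 113 + ((-6 + 4*√2)*(-5))/4 = 113 + (30 - 20*√2)/4 = 113 + (15/2 - 5*√2) = 241/2 - 5*√2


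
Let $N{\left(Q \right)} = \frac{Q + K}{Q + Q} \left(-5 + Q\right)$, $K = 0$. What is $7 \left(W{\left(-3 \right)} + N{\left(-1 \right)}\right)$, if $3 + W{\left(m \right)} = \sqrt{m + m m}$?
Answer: $-42 + 7 \sqrt{6} \approx -24.854$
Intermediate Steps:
$W{\left(m \right)} = -3 + \sqrt{m + m^{2}}$ ($W{\left(m \right)} = -3 + \sqrt{m + m m} = -3 + \sqrt{m + m^{2}}$)
$N{\left(Q \right)} = - \frac{5}{2} + \frac{Q}{2}$ ($N{\left(Q \right)} = \frac{Q + 0}{Q + Q} \left(-5 + Q\right) = \frac{Q}{2 Q} \left(-5 + Q\right) = Q \frac{1}{2 Q} \left(-5 + Q\right) = \frac{-5 + Q}{2} = - \frac{5}{2} + \frac{Q}{2}$)
$7 \left(W{\left(-3 \right)} + N{\left(-1 \right)}\right) = 7 \left(\left(-3 + \sqrt{- 3 \left(1 - 3\right)}\right) + \left(- \frac{5}{2} + \frac{1}{2} \left(-1\right)\right)\right) = 7 \left(\left(-3 + \sqrt{\left(-3\right) \left(-2\right)}\right) - 3\right) = 7 \left(\left(-3 + \sqrt{6}\right) - 3\right) = 7 \left(-6 + \sqrt{6}\right) = -42 + 7 \sqrt{6}$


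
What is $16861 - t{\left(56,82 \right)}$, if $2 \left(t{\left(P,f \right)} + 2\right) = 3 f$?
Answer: $16740$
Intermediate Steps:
$t{\left(P,f \right)} = -2 + \frac{3 f}{2}$
$16861 - t{\left(56,82 \right)} = 16861 - \left(-2 + \frac{3}{2} \cdot 82\right) = 16861 - \left(-2 + 123\right) = 16861 - 121 = 16740$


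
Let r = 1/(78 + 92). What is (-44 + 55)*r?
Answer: 11/170 ≈ 0.064706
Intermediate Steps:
r = 1/170 ≈ 0.0058824
(-44 + 55)*r = (-44 + 55)*(1/170) = 11*(1/170) = 11/170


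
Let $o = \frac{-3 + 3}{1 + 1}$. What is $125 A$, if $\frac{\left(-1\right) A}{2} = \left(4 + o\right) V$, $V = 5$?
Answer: $-5000$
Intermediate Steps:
$o = 0$ ($o = \frac{0}{2} = 0 \cdot \frac{1}{2} = 0$)
$A = -40$ ($A = - 2 \left(4 + 0\right) 5 = - 2 \cdot 4 \cdot 5 = \left(-2\right) 20 = -40$)
$125 A = 125 \left(-40\right) = -5000$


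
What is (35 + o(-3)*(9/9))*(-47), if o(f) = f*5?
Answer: -940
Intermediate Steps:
o(f) = 5*f
(35 + o(-3)*(9/9))*(-47) = (35 + (5*(-3))*(9/9))*(-47) = (35 - 135/9)*(-47) = (35 - 15*1)*(-47) = (35 - 15)*(-47) = 20*(-47) = -940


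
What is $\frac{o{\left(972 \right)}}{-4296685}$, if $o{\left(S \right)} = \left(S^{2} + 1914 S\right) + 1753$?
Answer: $- \frac{561389}{859337} \approx -0.65328$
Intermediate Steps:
$o{\left(S \right)} = 1753 + S^{2} + 1914 S$
$\frac{o{\left(972 \right)}}{-4296685} = \frac{1753 + 972^{2} + 1914 \cdot 972}{-4296685} = \left(1753 + 944784 + 1860408\right) \left(- \frac{1}{4296685}\right) = 2806945 \left(- \frac{1}{4296685}\right) = - \frac{561389}{859337}$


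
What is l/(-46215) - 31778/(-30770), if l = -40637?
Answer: 271902076/142203555 ≈ 1.9121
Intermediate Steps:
l/(-46215) - 31778/(-30770) = -40637/(-46215) - 31778/(-30770) = -40637*(-1/46215) - 31778*(-1/30770) = 40637/46215 + 15889/15385 = 271902076/142203555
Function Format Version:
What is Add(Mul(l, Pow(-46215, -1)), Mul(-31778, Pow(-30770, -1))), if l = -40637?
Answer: Rational(271902076, 142203555) ≈ 1.9121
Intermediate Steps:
Add(Mul(l, Pow(-46215, -1)), Mul(-31778, Pow(-30770, -1))) = Add(Mul(-40637, Pow(-46215, -1)), Mul(-31778, Pow(-30770, -1))) = Add(Mul(-40637, Rational(-1, 46215)), Mul(-31778, Rational(-1, 30770))) = Add(Rational(40637, 46215), Rational(15889, 15385)) = Rational(271902076, 142203555)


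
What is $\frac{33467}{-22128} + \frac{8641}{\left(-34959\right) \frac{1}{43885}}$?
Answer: $- \frac{2797445053111}{257857584} \approx -10849.0$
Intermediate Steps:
$\frac{33467}{-22128} + \frac{8641}{\left(-34959\right) \frac{1}{43885}} = 33467 \left(- \frac{1}{22128}\right) + \frac{8641}{\left(-34959\right) \frac{1}{43885}} = - \frac{33467}{22128} + \frac{8641}{- \frac{34959}{43885}} = - \frac{33467}{22128} + 8641 \left(- \frac{43885}{34959}\right) = - \frac{33467}{22128} - \frac{379210285}{34959} = - \frac{2797445053111}{257857584}$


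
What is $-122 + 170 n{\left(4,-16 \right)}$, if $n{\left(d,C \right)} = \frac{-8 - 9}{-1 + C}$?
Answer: $48$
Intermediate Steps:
$n{\left(d,C \right)} = - \frac{17}{-1 + C}$
$-122 + 170 n{\left(4,-16 \right)} = -122 + 170 \left(- \frac{17}{-1 - 16}\right) = -122 + 170 \left(- \frac{17}{-17}\right) = -122 + 170 \left(\left(-17\right) \left(- \frac{1}{17}\right)\right) = -122 + 170 \cdot 1 = -122 + 170 = 48$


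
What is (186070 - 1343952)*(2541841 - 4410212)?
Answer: 2163353150222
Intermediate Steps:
(186070 - 1343952)*(2541841 - 4410212) = -1157882*(-1868371) = 2163353150222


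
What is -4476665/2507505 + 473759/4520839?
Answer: -3810065732128/2267205279339 ≈ -1.6805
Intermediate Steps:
-4476665/2507505 + 473759/4520839 = -4476665*1/2507505 + 473759*(1/4520839) = -895333/501501 + 473759/4520839 = -3810065732128/2267205279339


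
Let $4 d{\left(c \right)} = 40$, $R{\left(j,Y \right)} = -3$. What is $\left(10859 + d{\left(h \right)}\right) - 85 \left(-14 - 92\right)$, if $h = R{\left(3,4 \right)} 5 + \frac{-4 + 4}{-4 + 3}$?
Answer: $19879$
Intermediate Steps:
$h = -15$ ($h = \left(-3\right) 5 + \frac{-4 + 4}{-4 + 3} = -15 + \frac{0}{-1} = -15 + 0 \left(-1\right) = -15 + 0 = -15$)
$d{\left(c \right)} = 10$ ($d{\left(c \right)} = \frac{1}{4} \cdot 40 = 10$)
$\left(10859 + d{\left(h \right)}\right) - 85 \left(-14 - 92\right) = \left(10859 + 10\right) - 85 \left(-14 - 92\right) = 10869 - -9010 = 10869 + 9010 = 19879$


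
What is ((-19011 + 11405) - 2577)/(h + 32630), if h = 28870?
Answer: -10183/61500 ≈ -0.16558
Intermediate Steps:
((-19011 + 11405) - 2577)/(h + 32630) = ((-19011 + 11405) - 2577)/(28870 + 32630) = (-7606 - 2577)/61500 = -10183*1/61500 = -10183/61500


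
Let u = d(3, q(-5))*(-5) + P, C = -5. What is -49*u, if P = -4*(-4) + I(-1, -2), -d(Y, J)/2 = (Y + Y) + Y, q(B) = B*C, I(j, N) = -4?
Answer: -4998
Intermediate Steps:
q(B) = -5*B (q(B) = B*(-5) = -5*B)
d(Y, J) = -6*Y (d(Y, J) = -2*((Y + Y) + Y) = -2*(2*Y + Y) = -6*Y)
P = 12 (P = -4*(-4) - 4 = 16 - 4 = 12)
u = 102 (u = -6*3*(-5) + 12 = -18*(-5) + 12 = 90 + 12 = 102)
-49*u = -49*102 = -4998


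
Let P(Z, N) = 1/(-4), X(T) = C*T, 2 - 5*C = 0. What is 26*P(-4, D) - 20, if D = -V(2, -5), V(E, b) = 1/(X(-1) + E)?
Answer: -53/2 ≈ -26.500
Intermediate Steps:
C = 2/5 (C = 2/5 - 1/5*0 = 2/5 + 0 = 2/5 ≈ 0.40000)
X(T) = 2*T/5
V(E, b) = 1/(-2/5 + E) (V(E, b) = 1/((2/5)*(-1) + E) = 1/(-2/5 + E))
D = -5/8 (D = -5/(-2 + 5*2) = -5/(-2 + 10) = -5/8 ≈ -0.62500)
P(Z, N) = -1/4
26*P(-4, D) - 20 = 26*(-1/4) - 20 = -13/2 - 20 = -53/2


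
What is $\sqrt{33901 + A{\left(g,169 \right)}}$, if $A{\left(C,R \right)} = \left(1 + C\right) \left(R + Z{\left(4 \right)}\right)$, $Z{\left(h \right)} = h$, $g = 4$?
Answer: $\sqrt{34766} \approx 186.46$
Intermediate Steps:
$A{\left(C,R \right)} = \left(1 + C\right) \left(4 + R\right)$ ($A{\left(C,R \right)} = \left(1 + C\right) \left(R + 4\right) = \left(1 + C\right) \left(4 + R\right)$)
$\sqrt{33901 + A{\left(g,169 \right)}} = \sqrt{33901 + \left(4 + 169 + 4 \cdot 4 + 4 \cdot 169\right)} = \sqrt{33901 + \left(4 + 169 + 16 + 676\right)} = \sqrt{33901 + 865} = \sqrt{34766}$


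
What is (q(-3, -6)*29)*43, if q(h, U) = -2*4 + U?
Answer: -17458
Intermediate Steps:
q(h, U) = -8 + U
(q(-3, -6)*29)*43 = ((-8 - 6)*29)*43 = -14*29*43 = -406*43 = -17458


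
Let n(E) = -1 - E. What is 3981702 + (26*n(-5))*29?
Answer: 3984718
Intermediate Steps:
3981702 + (26*n(-5))*29 = 3981702 + (26*(-1 - 1*(-5)))*29 = 3981702 + (26*(-1 + 5))*29 = 3981702 + (26*4)*29 = 3981702 + 104*29 = 3981702 + 3016 = 3984718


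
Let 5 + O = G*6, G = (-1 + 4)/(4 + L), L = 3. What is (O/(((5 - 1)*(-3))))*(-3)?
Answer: -17/28 ≈ -0.60714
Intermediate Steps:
G = 3/7 (G = (-1 + 4)/(4 + 3) = 3/7 ≈ 0.42857)
O = -17/7 (O = -5 + (3/7)*6 = -5 + 18/7 = -17/7 ≈ -2.4286)
(O/(((5 - 1)*(-3))))*(-3) = (-17/7/((5 - 1)*(-3)))*(-3) = (-17/7/(4*(-3)))*(-3) = (-17/7/(-12))*(-3) = -1/12*(-17/7)*(-3) = (17/84)*(-3) = -17/28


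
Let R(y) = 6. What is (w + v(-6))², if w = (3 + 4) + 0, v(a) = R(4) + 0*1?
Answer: 169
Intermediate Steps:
v(a) = 6 (v(a) = 6 + 0*1 = 6 + 0 = 6)
w = 7 (w = 7 + 0 = 7)
(w + v(-6))² = (7 + 6)² = 13² = 169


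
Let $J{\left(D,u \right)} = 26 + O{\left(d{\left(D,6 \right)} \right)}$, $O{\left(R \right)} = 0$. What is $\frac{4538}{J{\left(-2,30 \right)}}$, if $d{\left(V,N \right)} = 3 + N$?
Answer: $\frac{2269}{13} \approx 174.54$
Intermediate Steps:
$J{\left(D,u \right)} = 26$ ($J{\left(D,u \right)} = 26 + 0 = 26$)
$\frac{4538}{J{\left(-2,30 \right)}} = \frac{4538}{26} = 4538 \cdot \frac{1}{26} = \frac{2269}{13}$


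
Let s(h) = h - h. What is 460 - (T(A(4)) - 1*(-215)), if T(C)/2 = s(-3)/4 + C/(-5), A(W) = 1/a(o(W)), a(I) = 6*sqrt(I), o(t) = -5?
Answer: 245 - I*sqrt(5)/75 ≈ 245.0 - 0.029814*I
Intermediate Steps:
s(h) = 0
A(W) = -I*sqrt(5)/30 (A(W) = 1/(6*sqrt(-5)) = 1/(6*(I*sqrt(5))) = 1/(6*I*sqrt(5)) = -I*sqrt(5)/30)
T(C) = -2*C/5 (T(C) = 2*(0/4 + C/(-5)) = 2*(0*(1/4) + C*(-1/5)) = 2*(0 - C/5) = 2*(-C/5) = -2*C/5)
460 - (T(A(4)) - 1*(-215)) = 460 - (-(-1)*I*sqrt(5)/75 - 1*(-215)) = 460 - (I*sqrt(5)/75 + 215) = 460 - (215 + I*sqrt(5)/75) = 460 + (-215 - I*sqrt(5)/75) = 245 - I*sqrt(5)/75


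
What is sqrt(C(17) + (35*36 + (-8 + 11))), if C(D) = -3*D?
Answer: 2*sqrt(303) ≈ 34.814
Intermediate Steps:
sqrt(C(17) + (35*36 + (-8 + 11))) = sqrt(-3*17 + (35*36 + (-8 + 11))) = sqrt(-51 + (1260 + 3)) = sqrt(-51 + 1263) = sqrt(1212) = 2*sqrt(303)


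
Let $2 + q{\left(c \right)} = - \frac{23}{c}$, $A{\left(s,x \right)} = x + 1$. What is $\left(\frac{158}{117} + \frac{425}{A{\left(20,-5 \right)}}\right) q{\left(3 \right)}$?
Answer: $\frac{1423697}{1404} \approx 1014.0$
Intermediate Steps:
$A{\left(s,x \right)} = 1 + x$
$q{\left(c \right)} = -2 - \frac{23}{c}$
$\left(\frac{158}{117} + \frac{425}{A{\left(20,-5 \right)}}\right) q{\left(3 \right)} = \left(\frac{158}{117} + \frac{425}{1 - 5}\right) \left(-2 - \frac{23}{3}\right) = \left(158 \cdot \frac{1}{117} + \frac{425}{-4}\right) \left(-2 - \frac{23}{3}\right) = \left(\frac{158}{117} + 425 \left(- \frac{1}{4}\right)\right) \left(-2 - \frac{23}{3}\right) = \left(\frac{158}{117} - \frac{425}{4}\right) \left(- \frac{29}{3}\right) = \left(- \frac{49093}{468}\right) \left(- \frac{29}{3}\right) = \frac{1423697}{1404}$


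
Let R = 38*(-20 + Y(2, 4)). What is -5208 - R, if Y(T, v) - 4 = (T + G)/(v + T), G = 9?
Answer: -14009/3 ≈ -4669.7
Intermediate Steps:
Y(T, v) = 4 + (9 + T)/(T + v) (Y(T, v) = 4 + (T + 9)/(v + T) = 4 + (9 + T)/(T + v))
R = -1615/3 (R = 38*(-20 + (9 + 4*4 + 5*2)/(2 + 4)) = 38*(-20 + (9 + 16 + 10)/6) = 38*(-20 + (⅙)*35) = 38*(-20 + 35/6) = 38*(-85/6) = -1615/3 ≈ -538.33)
-5208 - R = -5208 - 1*(-1615/3) = -5208 + 1615/3 = -14009/3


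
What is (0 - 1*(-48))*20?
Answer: 960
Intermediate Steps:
(0 - 1*(-48))*20 = (0 + 48)*20 = 48*20 = 960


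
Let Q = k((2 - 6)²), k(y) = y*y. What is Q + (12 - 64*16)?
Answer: -756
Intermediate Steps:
k(y) = y²
Q = 256 (Q = ((2 - 6)²)² = ((-4)²)² = 16² = 256)
Q + (12 - 64*16) = 256 + (12 - 64*16) = 256 + (12 - 1024) = 256 - 1012 = -756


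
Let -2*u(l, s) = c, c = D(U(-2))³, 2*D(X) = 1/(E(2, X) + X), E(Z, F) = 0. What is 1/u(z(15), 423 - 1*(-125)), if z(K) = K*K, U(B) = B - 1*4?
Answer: 3456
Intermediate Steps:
U(B) = -4 + B (U(B) = B - 4 = -4 + B)
z(K) = K²
D(X) = 1/(2*X) (D(X) = 1/(2*(0 + X)) = 1/(2*X))
c = -1/1728 (c = (1/(2*(-4 - 2)))³ = ((½)/(-6))³ = ((½)*(-⅙))³ = (-1/12)³ = -1/1728 ≈ -0.00057870)
u(l, s) = 1/3456 (u(l, s) = -½*(-1/1728) = 1/3456)
1/u(z(15), 423 - 1*(-125)) = 1/(1/3456) = 3456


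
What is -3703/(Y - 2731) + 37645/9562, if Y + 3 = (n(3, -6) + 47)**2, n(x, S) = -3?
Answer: 2337457/272517 ≈ 8.5773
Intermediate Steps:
Y = 1933 (Y = -3 + (-3 + 47)**2 = -3 + 44**2 = -3 + 1936 = 1933)
-3703/(Y - 2731) + 37645/9562 = -3703/(1933 - 2731) + 37645/9562 = -3703/(-798) + 37645*(1/9562) = -3703*(-1/798) + 37645/9562 = 529/114 + 37645/9562 = 2337457/272517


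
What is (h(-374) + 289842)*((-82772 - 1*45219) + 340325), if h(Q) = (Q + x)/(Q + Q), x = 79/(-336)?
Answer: 2577930670637491/41888 ≈ 6.1543e+10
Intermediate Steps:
x = -79/336 (x = 79*(-1/336) = -79/336 ≈ -0.23512)
h(Q) = (-79/336 + Q)/(2*Q) (h(Q) = (Q - 79/336)/(Q + Q) = (-79/336 + Q)/((2*Q)) = (-79/336 + Q)*(1/(2*Q)) = (-79/336 + Q)/(2*Q))
(h(-374) + 289842)*((-82772 - 1*45219) + 340325) = ((1/672)*(-79 + 336*(-374))/(-374) + 289842)*((-82772 - 1*45219) + 340325) = ((1/672)*(-1/374)*(-79 - 125664) + 289842)*((-82772 - 45219) + 340325) = ((1/672)*(-1/374)*(-125743) + 289842)*(-127991 + 340325) = (125743/251328 + 289842)*212334 = (72845535919/251328)*212334 = 2577930670637491/41888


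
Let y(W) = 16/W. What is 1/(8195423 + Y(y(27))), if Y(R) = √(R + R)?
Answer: 221276421/1813453870021051 - 12*√6/1813453870021051 ≈ 1.2202e-7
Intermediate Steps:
Y(R) = √2*√R (Y(R) = √(2*R) = √2*√R)
1/(8195423 + Y(y(27))) = 1/(8195423 + √2*√(16/27)) = 1/(8195423 + √2*(4*√3/9)) = 1/(8195423 + 4*√6/9)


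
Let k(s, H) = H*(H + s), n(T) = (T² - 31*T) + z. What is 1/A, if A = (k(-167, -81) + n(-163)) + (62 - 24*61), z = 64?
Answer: 1/50372 ≈ 1.9852e-5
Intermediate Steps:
n(T) = 64 + T² - 31*T (n(T) = (T² - 31*T) + 64 = 64 + T² - 31*T)
A = 50372 (A = (-81*(-81 - 167) + (64 + (-163)² - 31*(-163))) + (62 - 24*61) = (-81*(-248) + (64 + 26569 + 5053)) + (62 - 1464) = (20088 + 31686) - 1402 = 51774 - 1402 = 50372)
1/A = 1/50372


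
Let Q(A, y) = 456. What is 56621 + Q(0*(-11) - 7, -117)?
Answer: 57077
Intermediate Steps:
56621 + Q(0*(-11) - 7, -117) = 56621 + 456 = 57077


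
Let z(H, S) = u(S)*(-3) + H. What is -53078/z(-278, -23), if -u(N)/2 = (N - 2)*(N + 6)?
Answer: -26539/1136 ≈ -23.362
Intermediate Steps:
u(N) = -2*(-2 + N)*(6 + N) (u(N) = -2*(N - 2)*(N + 6) = -2*(-2 + N)*(6 + N))
z(H, S) = -72 + H + 6*S² + 24*S (z(H, S) = (24 - 8*S - 2*S²)*(-3) + H = (-72 + 6*S² + 24*S) + H = -72 + H + 6*S² + 24*S)
-53078/z(-278, -23) = -53078/(-72 - 278 + 6*(-23)² + 24*(-23)) = -53078/(-72 - 278 + 6*529 - 552) = -53078/(-72 - 278 + 3174 - 552) = -53078/2272 = -53078*1/2272 = -26539/1136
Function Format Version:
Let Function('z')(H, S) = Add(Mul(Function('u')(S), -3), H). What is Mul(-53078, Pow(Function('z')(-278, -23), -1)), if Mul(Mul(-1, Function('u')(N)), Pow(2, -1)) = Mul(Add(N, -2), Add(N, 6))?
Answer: Rational(-26539, 1136) ≈ -23.362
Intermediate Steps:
Function('u')(N) = Mul(-2, Add(-2, N), Add(6, N)) (Function('u')(N) = Mul(-2, Mul(Add(N, -2), Add(N, 6))) = Mul(-2, Mul(Add(-2, N), Add(6, N))) = Mul(-2, Add(-2, N), Add(6, N)))
Function('z')(H, S) = Add(-72, H, Mul(6, Pow(S, 2)), Mul(24, S)) (Function('z')(H, S) = Add(Mul(Add(24, Mul(-8, S), Mul(-2, Pow(S, 2))), -3), H) = Add(Add(-72, Mul(6, Pow(S, 2)), Mul(24, S)), H) = Add(-72, H, Mul(6, Pow(S, 2)), Mul(24, S)))
Mul(-53078, Pow(Function('z')(-278, -23), -1)) = Mul(-53078, Pow(Add(-72, -278, Mul(6, Pow(-23, 2)), Mul(24, -23)), -1)) = Mul(-53078, Pow(Add(-72, -278, Mul(6, 529), -552), -1)) = Mul(-53078, Pow(Add(-72, -278, 3174, -552), -1)) = Mul(-53078, Pow(2272, -1)) = Mul(-53078, Rational(1, 2272)) = Rational(-26539, 1136)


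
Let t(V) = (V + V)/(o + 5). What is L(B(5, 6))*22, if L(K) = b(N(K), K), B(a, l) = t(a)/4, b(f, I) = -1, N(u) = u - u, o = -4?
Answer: -22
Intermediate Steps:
N(u) = 0
t(V) = 2*V (t(V) = (V + V)/(-4 + 5) = (2*V)/1 = (2*V)*1 = 2*V)
B(a, l) = a/2 (B(a, l) = (2*a)/4 = (2*a)*(¼) = a/2)
L(K) = -1
L(B(5, 6))*22 = -1*22 = -22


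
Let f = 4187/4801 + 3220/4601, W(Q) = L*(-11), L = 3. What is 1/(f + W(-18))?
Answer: -22089401/694226626 ≈ -0.031819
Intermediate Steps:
W(Q) = -33 (W(Q) = 3*(-11) = -33)
f = 34723607/22089401 (f = 4187*(1/4801) + 3220*(1/4601) = 4187/4801 + 3220/4601 = 34723607/22089401 ≈ 1.5720)
1/(f + W(-18)) = 1/(34723607/22089401 - 33) = 1/(-694226626/22089401) = -22089401/694226626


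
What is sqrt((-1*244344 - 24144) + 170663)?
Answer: 5*I*sqrt(3913) ≈ 312.77*I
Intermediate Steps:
sqrt((-1*244344 - 24144) + 170663) = sqrt((-244344 - 24144) + 170663) = sqrt(-268488 + 170663) = sqrt(-97825) = 5*I*sqrt(3913)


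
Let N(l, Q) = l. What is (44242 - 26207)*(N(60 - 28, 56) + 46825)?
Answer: 845065995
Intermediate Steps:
(44242 - 26207)*(N(60 - 28, 56) + 46825) = (44242 - 26207)*((60 - 28) + 46825) = 18035*(32 + 46825) = 18035*46857 = 845065995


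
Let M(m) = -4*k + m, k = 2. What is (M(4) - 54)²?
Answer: 3364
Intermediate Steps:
M(m) = -8 + m (M(m) = -4*2 + m = -8 + m)
(M(4) - 54)² = ((-8 + 4) - 54)² = (-4 - 54)² = (-58)² = 3364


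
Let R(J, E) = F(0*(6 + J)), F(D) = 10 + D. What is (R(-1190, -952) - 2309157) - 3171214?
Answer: -5480361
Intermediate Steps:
R(J, E) = 10 (R(J, E) = 10 + 0*(6 + J) = 10 + 0 = 10)
(R(-1190, -952) - 2309157) - 3171214 = (10 - 2309157) - 3171214 = -2309147 - 3171214 = -5480361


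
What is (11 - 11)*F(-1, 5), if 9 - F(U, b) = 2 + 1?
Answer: 0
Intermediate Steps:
F(U, b) = 6 (F(U, b) = 9 - (2 + 1) = 9 - 1*3 = 9 - 3 = 6)
(11 - 11)*F(-1, 5) = (11 - 11)*6 = 0*6 = 0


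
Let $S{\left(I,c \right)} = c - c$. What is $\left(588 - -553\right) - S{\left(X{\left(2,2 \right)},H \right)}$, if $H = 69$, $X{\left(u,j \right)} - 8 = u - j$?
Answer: $1141$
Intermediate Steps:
$X{\left(u,j \right)} = 8 + u - j$ ($X{\left(u,j \right)} = 8 - \left(j - u\right) = 8 + u - j$)
$S{\left(I,c \right)} = 0$
$\left(588 - -553\right) - S{\left(X{\left(2,2 \right)},H \right)} = \left(588 - -553\right) - 0 = \left(588 + 553\right) + 0 = 1141 + 0 = 1141$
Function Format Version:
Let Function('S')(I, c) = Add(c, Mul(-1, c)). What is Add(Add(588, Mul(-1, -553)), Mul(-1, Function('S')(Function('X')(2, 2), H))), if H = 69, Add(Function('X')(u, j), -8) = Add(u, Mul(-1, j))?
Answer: 1141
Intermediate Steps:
Function('X')(u, j) = Add(8, u, Mul(-1, j)) (Function('X')(u, j) = Add(8, Add(u, Mul(-1, j))) = Add(8, u, Mul(-1, j)))
Function('S')(I, c) = 0
Add(Add(588, Mul(-1, -553)), Mul(-1, Function('S')(Function('X')(2, 2), H))) = Add(Add(588, Mul(-1, -553)), Mul(-1, 0)) = Add(Add(588, 553), 0) = Add(1141, 0) = 1141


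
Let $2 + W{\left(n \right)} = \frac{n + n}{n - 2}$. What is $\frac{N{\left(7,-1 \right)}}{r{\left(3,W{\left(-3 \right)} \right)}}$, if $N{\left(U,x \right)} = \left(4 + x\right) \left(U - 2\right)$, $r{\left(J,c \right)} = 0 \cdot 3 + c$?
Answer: $- \frac{75}{4} \approx -18.75$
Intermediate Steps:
$W{\left(n \right)} = -2 + \frac{2 n}{-2 + n}$ ($W{\left(n \right)} = -2 + \frac{n + n}{n - 2} = -2 + \frac{2 n}{-2 + n}$)
$r{\left(J,c \right)} = c$ ($r{\left(J,c \right)} = 0 + c = c$)
$N{\left(U,x \right)} = \left(-2 + U\right) \left(4 + x\right)$ ($N{\left(U,x \right)} = \left(4 + x\right) \left(-2 + U\right) = \left(-2 + U\right) \left(4 + x\right)$)
$\frac{N{\left(7,-1 \right)}}{r{\left(3,W{\left(-3 \right)} \right)}} = \frac{-8 - -2 + 4 \cdot 7 + 7 \left(-1\right)}{4 \frac{1}{-2 - 3}} = \frac{-8 + 2 + 28 - 7}{4 \frac{1}{-5}} = \frac{1}{4 \left(- \frac{1}{5}\right)} 15 = \frac{1}{- \frac{4}{5}} \cdot 15 = \left(- \frac{5}{4}\right) 15 = - \frac{75}{4}$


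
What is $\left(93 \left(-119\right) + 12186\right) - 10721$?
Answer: $-9602$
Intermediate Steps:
$\left(93 \left(-119\right) + 12186\right) - 10721 = \left(-11067 + 12186\right) - 10721 = 1119 - 10721 = -9602$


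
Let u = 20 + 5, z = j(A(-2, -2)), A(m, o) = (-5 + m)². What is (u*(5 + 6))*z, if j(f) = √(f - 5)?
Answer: 550*√11 ≈ 1824.1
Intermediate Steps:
j(f) = √(-5 + f)
z = 2*√11 (z = √(-5 + (-5 - 2)²) = √(-5 + (-7)²) = √(-5 + 49) = √44 = 2*√11 ≈ 6.6332)
u = 25
(u*(5 + 6))*z = (25*(5 + 6))*(2*√11) = (25*11)*(2*√11) = 275*(2*√11) = 550*√11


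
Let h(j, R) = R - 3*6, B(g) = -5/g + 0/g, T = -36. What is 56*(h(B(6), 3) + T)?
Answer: -2856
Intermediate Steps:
B(g) = -5/g (B(g) = -5/g + 0 = -5/g)
h(j, R) = -18 + R (h(j, R) = R - 18 = -18 + R)
56*(h(B(6), 3) + T) = 56*((-18 + 3) - 36) = 56*(-15 - 36) = 56*(-51) = -2856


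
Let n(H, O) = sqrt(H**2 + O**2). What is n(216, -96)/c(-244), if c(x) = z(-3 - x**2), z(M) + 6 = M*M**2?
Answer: -24*sqrt(97)/211059355807825 ≈ -1.1199e-12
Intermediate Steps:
z(M) = -6 + M**3 (z(M) = -6 + M*M**2 = -6 + M**3)
c(x) = -6 + (-3 - x**2)**3
n(216, -96)/c(-244) = sqrt(216**2 + (-96)**2)/(-6 - (3 + (-244)**2)**3) = sqrt(46656 + 9216)/(-6 - (3 + 59536)**3) = sqrt(55872)/(-6 - 1*59539**3) = (24*sqrt(97))/(-6 - 1*211059355807819) = (24*sqrt(97))/(-6 - 211059355807819) = (24*sqrt(97))/(-211059355807825) = (24*sqrt(97))*(-1/211059355807825) = -24*sqrt(97)/211059355807825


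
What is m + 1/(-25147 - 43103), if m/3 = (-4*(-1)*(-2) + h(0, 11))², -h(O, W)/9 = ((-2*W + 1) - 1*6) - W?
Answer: 22841090999/68250 ≈ 3.3467e+5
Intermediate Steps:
h(O, W) = 45 + 27*W (h(O, W) = -9*(((-2*W + 1) - 1*6) - W) = -9*(((1 - 2*W) - 6) - W) = -9*((-5 - 2*W) - W) = -9*(-5 - 3*W) = 45 + 27*W)
m = 334668 (m = 3*(-4*(-1)*(-2) + (45 + 27*11))² = 3*(4*(-2) + (45 + 297))² = 3*(-8 + 342)² = 3*334² = 3*111556 = 334668)
m + 1/(-25147 - 43103) = 334668 + 1/(-25147 - 43103) = 334668 + 1/(-68250) = 334668 - 1/68250 = 22841090999/68250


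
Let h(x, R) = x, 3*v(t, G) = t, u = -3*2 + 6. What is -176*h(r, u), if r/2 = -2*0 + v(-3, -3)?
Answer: 352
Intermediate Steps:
u = 0 (u = -6 + 6 = 0)
v(t, G) = t/3
r = -2 (r = 2*(-2*0 + (1/3)*(-3)) = 2*(0 - 1) = 2*(-1) = -2)
-176*h(r, u) = -176*(-2) = 352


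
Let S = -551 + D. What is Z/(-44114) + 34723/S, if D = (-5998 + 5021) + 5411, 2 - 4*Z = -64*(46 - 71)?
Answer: 3066643361/342589324 ≈ 8.9514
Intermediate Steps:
Z = -799/2 (Z = ½ - (-16)*(46 - 71) = ½ - (-16)*(-25) = ½ - ¼*1600 = ½ - 400 = -799/2 ≈ -399.50)
D = 4434 (D = -977 + 5411 = 4434)
S = 3883 (S = -551 + 4434 = 3883)
Z/(-44114) + 34723/S = -799/2/(-44114) + 34723/3883 = -799/2*(-1/44114) + 34723*(1/3883) = 799/88228 + 34723/3883 = 3066643361/342589324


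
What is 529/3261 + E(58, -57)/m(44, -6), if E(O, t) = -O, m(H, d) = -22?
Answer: 100388/35871 ≈ 2.7986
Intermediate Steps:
529/3261 + E(58, -57)/m(44, -6) = 529/3261 - 1*58/(-22) = 529*(1/3261) - 58*(-1/22) = 529/3261 + 29/11 = 100388/35871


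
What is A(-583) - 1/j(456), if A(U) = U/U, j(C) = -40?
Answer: 41/40 ≈ 1.0250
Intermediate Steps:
A(U) = 1
A(-583) - 1/j(456) = 1 - 1/(-40) = 1 - 1*(-1/40) = 1 + 1/40 = 41/40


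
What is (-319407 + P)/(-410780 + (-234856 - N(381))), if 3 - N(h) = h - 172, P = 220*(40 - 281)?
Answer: 372427/645430 ≈ 0.57702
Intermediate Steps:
P = -53020 (P = 220*(-241) = -53020)
N(h) = 175 - h (N(h) = 3 - (h - 172) = 3 - (-172 + h) = 3 + (172 - h) = 175 - h)
(-319407 + P)/(-410780 + (-234856 - N(381))) = (-319407 - 53020)/(-410780 + (-234856 - (175 - 1*381))) = -372427/(-410780 + (-234856 - (175 - 381))) = -372427/(-410780 + (-234856 - 1*(-206))) = -372427/(-410780 + (-234856 + 206)) = -372427/(-410780 - 234650) = -372427/(-645430) = -372427*(-1/645430) = 372427/645430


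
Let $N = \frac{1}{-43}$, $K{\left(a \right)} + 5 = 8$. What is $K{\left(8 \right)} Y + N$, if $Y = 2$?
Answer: $\frac{257}{43} \approx 5.9767$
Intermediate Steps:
$K{\left(a \right)} = 3$ ($K{\left(a \right)} = -5 + 8 = 3$)
$N = - \frac{1}{43} \approx -0.023256$
$K{\left(8 \right)} Y + N = 3 \cdot 2 - \frac{1}{43} = 6 - \frac{1}{43} = \frac{257}{43}$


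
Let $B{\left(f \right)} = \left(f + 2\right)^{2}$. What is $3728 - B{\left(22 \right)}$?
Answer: $3152$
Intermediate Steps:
$B{\left(f \right)} = \left(2 + f\right)^{2}$
$3728 - B{\left(22 \right)} = 3728 - \left(2 + 22\right)^{2} = 3728 - 24^{2} = 3728 - 576 = 3152$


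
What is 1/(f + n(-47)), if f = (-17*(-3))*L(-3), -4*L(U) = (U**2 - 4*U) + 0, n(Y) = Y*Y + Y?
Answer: 4/7577 ≈ 0.00052791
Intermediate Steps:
n(Y) = Y + Y**2 (n(Y) = Y**2 + Y = Y + Y**2)
L(U) = U - U**2/4 (L(U) = -((U**2 - 4*U) + 0)/4 = -(U**2 - 4*U)/4 = U - U**2/4)
f = -1071/4 (f = (-17*(-3))*((1/4)*(-3)*(4 - 1*(-3))) = 51*((1/4)*(-3)*(4 + 3)) = 51*((1/4)*(-3)*7) = 51*(-21/4) = -1071/4 ≈ -267.75)
1/(f + n(-47)) = 1/(-1071/4 - 47*(1 - 47)) = 1/(-1071/4 - 47*(-46)) = 1/(-1071/4 + 2162) = 1/(7577/4) = 4/7577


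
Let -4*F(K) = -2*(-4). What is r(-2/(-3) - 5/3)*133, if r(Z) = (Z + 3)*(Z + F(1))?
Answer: -798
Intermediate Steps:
F(K) = -2 (F(K) = -(-1)*(-4)/2 = -¼*8 = -2)
r(Z) = (-2 + Z)*(3 + Z) (r(Z) = (Z + 3)*(Z - 2) = (3 + Z)*(-2 + Z) = (-2 + Z)*(3 + Z))
r(-2/(-3) - 5/3)*133 = (-6 + (-2/(-3) - 5/3) + (-2/(-3) - 5/3)²)*133 = (-6 + (-2*(-⅓) - 5*⅓) + (-2*(-⅓) - 5*⅓)²)*133 = (-6 + (⅔ - 5/3) + (⅔ - 5/3)²)*133 = (-6 - 1 + (-1)²)*133 = (-6 - 1 + 1)*133 = -6*133 = -798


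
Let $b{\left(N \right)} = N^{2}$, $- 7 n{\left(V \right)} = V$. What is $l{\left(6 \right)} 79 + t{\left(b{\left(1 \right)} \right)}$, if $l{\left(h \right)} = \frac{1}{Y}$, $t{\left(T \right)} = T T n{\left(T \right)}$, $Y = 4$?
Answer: $\frac{549}{28} \approx 19.607$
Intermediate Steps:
$n{\left(V \right)} = - \frac{V}{7}$
$t{\left(T \right)} = - \frac{T^{3}}{7}$ ($t{\left(T \right)} = T T \left(- \frac{T}{7}\right) = T^{2} \left(- \frac{T}{7}\right) = - \frac{T^{3}}{7}$)
$l{\left(h \right)} = \frac{1}{4}$
$l{\left(6 \right)} 79 + t{\left(b{\left(1 \right)} \right)} = \frac{1}{4} \cdot 79 - \frac{\left(1^{2}\right)^{3}}{7} = \frac{79}{4} - \frac{1^{3}}{7} = \frac{79}{4} - \frac{1}{7} = \frac{549}{28}$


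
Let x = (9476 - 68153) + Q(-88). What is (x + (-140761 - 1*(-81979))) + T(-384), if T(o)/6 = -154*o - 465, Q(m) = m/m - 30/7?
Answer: 1641946/7 ≈ 2.3456e+5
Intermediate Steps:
Q(m) = -23/7 (Q(m) = 1 - 30*⅐ = 1 - 30/7 = -23/7)
T(o) = -2790 - 924*o (T(o) = 6*(-154*o - 465) = 6*(-465 - 154*o) = -2790 - 924*o)
x = -410762/7 (x = (9476 - 68153) - 23/7 = -58677 - 23/7 = -410762/7 ≈ -58680.)
(x + (-140761 - 1*(-81979))) + T(-384) = (-410762/7 + (-140761 - 1*(-81979))) + (-2790 - 924*(-384)) = (-410762/7 + (-140761 + 81979)) + (-2790 + 354816) = (-410762/7 - 58782) + 352026 = -822236/7 + 352026 = 1641946/7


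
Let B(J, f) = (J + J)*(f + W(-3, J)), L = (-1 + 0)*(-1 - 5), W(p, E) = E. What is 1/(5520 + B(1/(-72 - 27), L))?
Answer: 9801/54100334 ≈ 0.00018116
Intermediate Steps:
L = 6 (L = -1*(-6) = 6)
B(J, f) = 2*J*(J + f) (B(J, f) = (J + J)*(f + J) = (2*J)*(J + f) = 2*J*(J + f))
1/(5520 + B(1/(-72 - 27), L)) = 1/(5520 + 2*(1/(-72 - 27) + 6)/(-72 - 27)) = 1/(5520 + 2*(1/(-99) + 6)/(-99)) = 1/(5520 + 2*(-1/99)*(-1/99 + 6)) = 1/(5520 + 2*(-1/99)*(593/99)) = 1/(5520 - 1186/9801) = 1/(54100334/9801) = 9801/54100334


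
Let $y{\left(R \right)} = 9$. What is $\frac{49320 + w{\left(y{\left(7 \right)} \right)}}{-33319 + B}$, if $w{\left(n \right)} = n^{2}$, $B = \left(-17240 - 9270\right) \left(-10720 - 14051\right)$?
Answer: $\frac{4491}{59695081} \approx 7.5232 \cdot 10^{-5}$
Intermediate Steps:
$B = 656679210$ ($B = \left(-26510\right) \left(-24771\right) = 656679210$)
$\frac{49320 + w{\left(y{\left(7 \right)} \right)}}{-33319 + B} = \frac{49320 + 9^{2}}{-33319 + 656679210} = \frac{49320 + 81}{656645891} = 49401 \cdot \frac{1}{656645891} = \frac{4491}{59695081}$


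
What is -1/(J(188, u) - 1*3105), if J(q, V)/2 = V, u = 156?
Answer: 1/2793 ≈ 0.00035804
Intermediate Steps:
J(q, V) = 2*V
-1/(J(188, u) - 1*3105) = -1/(2*156 - 1*3105) = -1/(312 - 3105) = -1/(-2793) = -1*(-1/2793) = 1/2793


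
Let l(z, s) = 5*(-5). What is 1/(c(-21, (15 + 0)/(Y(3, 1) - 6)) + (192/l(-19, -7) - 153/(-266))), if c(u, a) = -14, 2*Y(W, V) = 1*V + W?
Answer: -6650/140347 ≈ -0.047383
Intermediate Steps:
Y(W, V) = V/2 + W/2 (Y(W, V) = (1*V + W)/2 = (V + W)/2 = V/2 + W/2)
l(z, s) = -25
1/(c(-21, (15 + 0)/(Y(3, 1) - 6)) + (192/l(-19, -7) - 153/(-266))) = 1/(-14 + (192/(-25) - 153/(-266))) = 1/(-14 + (192*(-1/25) - 153*(-1/266))) = 1/(-14 + (-192/25 + 153/266)) = 1/(-14 - 47247/6650) = 1/(-140347/6650) = -6650/140347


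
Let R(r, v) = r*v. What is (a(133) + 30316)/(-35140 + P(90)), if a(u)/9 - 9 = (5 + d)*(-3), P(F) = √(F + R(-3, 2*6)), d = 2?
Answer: -530754560/617409773 - 45312*√6/617409773 ≈ -0.85983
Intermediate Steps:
P(F) = √(-36 + F) (P(F) = √(F - 6*6) = √(F - 3*12) = √(F - 36) = √(-36 + F))
a(u) = -108 (a(u) = 81 + 9*((5 + 2)*(-3)) = 81 + 9*(7*(-3)) = 81 + 9*(-21) = 81 - 189 = -108)
(a(133) + 30316)/(-35140 + P(90)) = (-108 + 30316)/(-35140 + √(-36 + 90)) = 30208/(-35140 + √54) = 30208/(-35140 + 3*√6)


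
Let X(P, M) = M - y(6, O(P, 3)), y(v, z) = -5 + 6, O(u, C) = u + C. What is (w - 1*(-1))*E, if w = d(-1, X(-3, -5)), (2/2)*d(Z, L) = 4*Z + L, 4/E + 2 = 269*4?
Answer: -6/179 ≈ -0.033520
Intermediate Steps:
O(u, C) = C + u
y(v, z) = 1
X(P, M) = -1 + M (X(P, M) = M - 1*1 = M - 1 = -1 + M)
E = 2/537 (E = 4/(-2 + 269*4) = 4/(-2 + 1076) = 4/1074 = 4*(1/1074) = 2/537 ≈ 0.0037244)
d(Z, L) = L + 4*Z (d(Z, L) = 4*Z + L = L + 4*Z)
w = -10 (w = (-1 - 5) + 4*(-1) = -6 - 4 = -10)
(w - 1*(-1))*E = (-10 - 1*(-1))*(2/537) = (-10 + 1)*(2/537) = -9*2/537 = -6/179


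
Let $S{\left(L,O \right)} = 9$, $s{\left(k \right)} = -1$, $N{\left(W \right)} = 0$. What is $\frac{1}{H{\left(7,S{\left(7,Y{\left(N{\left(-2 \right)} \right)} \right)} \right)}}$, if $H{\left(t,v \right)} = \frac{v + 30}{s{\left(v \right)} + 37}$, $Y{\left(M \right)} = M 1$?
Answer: $\frac{12}{13} \approx 0.92308$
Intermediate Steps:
$Y{\left(M \right)} = M$
$H{\left(t,v \right)} = \frac{5}{6} + \frac{v}{36}$ ($H{\left(t,v \right)} = \frac{v + 30}{-1 + 37} = \frac{30 + v}{36} = \left(30 + v\right) \frac{1}{36} = \frac{5}{6} + \frac{v}{36}$)
$\frac{1}{H{\left(7,S{\left(7,Y{\left(N{\left(-2 \right)} \right)} \right)} \right)}} = \frac{1}{\frac{5}{6} + \frac{1}{36} \cdot 9} = \frac{1}{\frac{5}{6} + \frac{1}{4}} = \frac{1}{\frac{13}{12}} = \frac{12}{13}$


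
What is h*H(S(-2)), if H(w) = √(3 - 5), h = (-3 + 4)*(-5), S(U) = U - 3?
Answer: -5*I*√2 ≈ -7.0711*I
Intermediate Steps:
S(U) = -3 + U
h = -5 (h = 1*(-5) = -5)
H(w) = I*√2 (H(w) = √(-2) = I*√2)
h*H(S(-2)) = -5*I*√2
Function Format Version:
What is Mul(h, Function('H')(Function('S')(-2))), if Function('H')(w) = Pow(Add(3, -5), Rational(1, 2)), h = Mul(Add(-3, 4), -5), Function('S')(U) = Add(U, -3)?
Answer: Mul(-5, I, Pow(2, Rational(1, 2))) ≈ Mul(-7.0711, I)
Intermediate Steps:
Function('S')(U) = Add(-3, U)
h = -5 (h = Mul(1, -5) = -5)
Function('H')(w) = Mul(I, Pow(2, Rational(1, 2))) (Function('H')(w) = Pow(-2, Rational(1, 2)) = Mul(I, Pow(2, Rational(1, 2))))
Mul(h, Function('H')(Function('S')(-2))) = Mul(-5, Mul(I, Pow(2, Rational(1, 2)))) = Mul(-5, I, Pow(2, Rational(1, 2)))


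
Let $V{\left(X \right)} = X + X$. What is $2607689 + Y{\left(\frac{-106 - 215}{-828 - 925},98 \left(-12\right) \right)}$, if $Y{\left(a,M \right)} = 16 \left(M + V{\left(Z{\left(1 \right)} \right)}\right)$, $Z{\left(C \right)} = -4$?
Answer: $2588745$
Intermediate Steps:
$V{\left(X \right)} = 2 X$
$Y{\left(a,M \right)} = -128 + 16 M$ ($Y{\left(a,M \right)} = 16 \left(M + 2 \left(-4\right)\right) = 16 \left(M - 8\right) = 16 \left(-8 + M\right) = -128 + 16 M$)
$2607689 + Y{\left(\frac{-106 - 215}{-828 - 925},98 \left(-12\right) \right)} = 2607689 + \left(-128 + 16 \cdot 98 \left(-12\right)\right) = 2607689 + \left(-128 + 16 \left(-1176\right)\right) = 2607689 - 18944 = 2588745$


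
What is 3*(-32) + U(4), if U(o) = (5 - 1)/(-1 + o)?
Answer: -284/3 ≈ -94.667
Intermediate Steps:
U(o) = 4/(-1 + o)
3*(-32) + U(4) = 3*(-32) + 4/(-1 + 4) = -96 + 4/3 = -284/3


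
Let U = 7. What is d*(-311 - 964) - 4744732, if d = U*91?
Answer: -5556907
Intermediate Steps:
d = 637 (d = 7*91 = 637)
d*(-311 - 964) - 4744732 = 637*(-311 - 964) - 4744732 = 637*(-1275) - 4744732 = -812175 - 4744732 = -5556907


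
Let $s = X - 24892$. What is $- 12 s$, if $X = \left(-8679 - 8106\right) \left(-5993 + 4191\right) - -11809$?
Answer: $-362801844$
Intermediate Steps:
$X = 30258379$ ($X = \left(-16785\right) \left(-1802\right) + 11809 = 30246570 + 11809 = 30258379$)
$s = 30233487$ ($s = 30258379 - 24892 = 30233487$)
$- 12 s = \left(-12\right) 30233487 = -362801844$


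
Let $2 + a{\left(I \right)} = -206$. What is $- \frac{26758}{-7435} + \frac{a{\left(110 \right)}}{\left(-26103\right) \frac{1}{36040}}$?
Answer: $\frac{56433603274}{194075805} \approx 290.78$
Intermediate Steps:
$a{\left(I \right)} = -208$ ($a{\left(I \right)} = -2 - 206 = -208$)
$- \frac{26758}{-7435} + \frac{a{\left(110 \right)}}{\left(-26103\right) \frac{1}{36040}} = - \frac{26758}{-7435} - \frac{208}{\left(-26103\right) \frac{1}{36040}} = \left(-26758\right) \left(- \frac{1}{7435}\right) - \frac{208}{\left(-26103\right) \frac{1}{36040}} = \frac{26758}{7435} - \frac{208}{- \frac{26103}{36040}} = \frac{26758}{7435} - - \frac{7496320}{26103} = \frac{26758}{7435} + \frac{7496320}{26103} = \frac{56433603274}{194075805}$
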